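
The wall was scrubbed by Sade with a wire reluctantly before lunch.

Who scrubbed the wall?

Sade

'Sade' marks the agent of the scrubbing event.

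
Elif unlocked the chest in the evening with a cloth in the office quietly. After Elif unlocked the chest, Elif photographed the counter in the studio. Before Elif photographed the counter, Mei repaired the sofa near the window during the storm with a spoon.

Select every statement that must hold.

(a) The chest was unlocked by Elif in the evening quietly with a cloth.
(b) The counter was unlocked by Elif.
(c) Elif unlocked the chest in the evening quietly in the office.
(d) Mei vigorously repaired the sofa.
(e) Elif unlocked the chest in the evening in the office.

(a), (c), (e)

(a) Entailed — dropping 'in the office' leaves a sub-description the original still satisfies.
(b) Not entailed — Elif unlocked the chest, not the counter; the counter belongs to the photographing event.
(c) Entailed — this follows by dropping conjuncts from the unlocking event's description.
(d) Not entailed — 'vigorously' adds information not in the original event.
(e) Entailed — the original entails any weakening of itself; this just drops 'quietly', 'with a cloth'.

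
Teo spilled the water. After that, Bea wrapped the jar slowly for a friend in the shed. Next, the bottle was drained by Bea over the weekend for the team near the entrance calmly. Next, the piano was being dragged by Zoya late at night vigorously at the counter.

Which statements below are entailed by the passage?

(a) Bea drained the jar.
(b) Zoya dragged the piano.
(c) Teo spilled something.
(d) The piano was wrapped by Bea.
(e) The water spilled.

(a) Not entailed — Bea drained the bottle, not the jar; the jar belongs to the wrapping event.
(b) Entailed — 'drag' is an activity; 'was dragging' entails that some dragging happened, so 'dragged' holds.
(c) Entailed — every conjunct here is already in the original spilling event.
(d) Not entailed — Bea wrapped the jar, not the piano; the piano belongs to the dragging event.
(e) Entailed — 'Teo spilled the water' is causative; it entails the inchoative 'the water spilled'.

(b), (c), (e)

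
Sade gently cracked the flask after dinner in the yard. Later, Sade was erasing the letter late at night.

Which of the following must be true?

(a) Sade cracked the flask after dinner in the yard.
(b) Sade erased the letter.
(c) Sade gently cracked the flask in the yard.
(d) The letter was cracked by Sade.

(a), (c)

(a) Entailed — dropping 'gently' leaves a sub-description the original still satisfies.
(b) Not entailed — 'was erasing' is progressive on an accomplishment; it does not entail the completed 'erased'.
(c) Entailed — dropping 'after dinner' leaves a sub-description the original still satisfies.
(d) Not entailed — Sade cracked the flask, not the letter; the letter belongs to the erasing event.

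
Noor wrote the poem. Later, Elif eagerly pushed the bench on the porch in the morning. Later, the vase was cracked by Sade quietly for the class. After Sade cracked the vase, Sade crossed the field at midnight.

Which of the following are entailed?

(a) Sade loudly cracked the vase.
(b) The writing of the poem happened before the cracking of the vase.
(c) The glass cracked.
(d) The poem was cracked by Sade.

(a) Not entailed — 'loudly' adds a manner not in (and inconsistent with) the original.
(b) Entailed — the narrative places the writing before the cracking.
(c) Not entailed — the vase is what cracked, not the glass.
(d) Not entailed — Sade cracked the vase, not the poem; the poem belongs to the writing event.

(b)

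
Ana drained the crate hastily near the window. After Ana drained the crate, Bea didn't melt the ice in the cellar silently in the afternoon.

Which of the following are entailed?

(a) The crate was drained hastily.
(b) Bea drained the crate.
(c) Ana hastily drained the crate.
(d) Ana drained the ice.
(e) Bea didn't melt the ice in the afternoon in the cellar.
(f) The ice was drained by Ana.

(a), (c)

(a) Entailed — dropping 'near the window' and generalizing the agent leaves a sub-description the original still satisfies.
(b) Not entailed — the passage has Ana draining the crate, not Bea.
(c) Entailed — dropping 'near the window' leaves a sub-description the original still satisfies.
(d) Not entailed — Ana drained the crate, not the ice; the ice belongs to the melting event.
(e) Not entailed — dropping 'silently' under negation is not valid — the original leaves open that Bea melted the ice some other way.
(f) Not entailed — Ana drained the crate, not the ice; the ice belongs to the melting event.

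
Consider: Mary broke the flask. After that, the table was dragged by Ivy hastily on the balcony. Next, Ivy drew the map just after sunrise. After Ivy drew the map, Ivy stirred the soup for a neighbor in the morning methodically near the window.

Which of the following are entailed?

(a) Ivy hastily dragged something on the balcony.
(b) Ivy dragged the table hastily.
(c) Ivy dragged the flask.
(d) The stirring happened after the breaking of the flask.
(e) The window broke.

(a) Entailed — this follows by dropping conjuncts from the dragging event's description.
(b) Entailed — this follows by dropping conjuncts from the dragging event's description.
(c) Not entailed — Ivy dragged the table, not the flask; the flask belongs to the breaking event.
(d) Entailed — the narrative places the breaking before the stirring.
(e) Not entailed — the flask is what broke, not the window.

(a), (b), (d)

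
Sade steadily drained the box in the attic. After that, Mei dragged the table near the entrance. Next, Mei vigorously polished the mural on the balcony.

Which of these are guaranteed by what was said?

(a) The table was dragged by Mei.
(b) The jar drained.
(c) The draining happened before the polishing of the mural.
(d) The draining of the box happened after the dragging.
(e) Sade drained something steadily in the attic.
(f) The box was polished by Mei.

(a) Entailed — the original entails any weakening of itself; this just drops 'near the entrance'.
(b) Not entailed — the box is what drained, not the jar.
(c) Entailed — the narrative places the draining before the polishing.
(d) Not entailed — the narrative places the draining before the dragging, not after.
(e) Entailed — the original entails any weakening of itself; this just generalizes the patient.
(f) Not entailed — Mei polished the mural, not the box; the box belongs to the draining event.

(a), (c), (e)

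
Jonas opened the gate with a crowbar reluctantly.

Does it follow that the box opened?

Nothing is said about any box; only the gate is affected.

no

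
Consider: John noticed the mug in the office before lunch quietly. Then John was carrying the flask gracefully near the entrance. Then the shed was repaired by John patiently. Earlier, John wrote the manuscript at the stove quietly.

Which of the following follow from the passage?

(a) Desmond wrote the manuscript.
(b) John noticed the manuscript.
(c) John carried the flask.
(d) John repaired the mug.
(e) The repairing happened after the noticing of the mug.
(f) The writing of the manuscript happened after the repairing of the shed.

(c), (e)

(a) Not entailed — the passage has John writing the manuscript, not Desmond.
(b) Not entailed — John noticed the mug, not the manuscript; the manuscript belongs to the writing event.
(c) Entailed — 'carry' is an activity; 'was carrying' entails that some carrying happened, so 'carried' holds.
(d) Not entailed — John repaired the shed, not the mug; the mug belongs to the noticing event.
(e) Entailed — the narrative places the noticing before the repairing.
(f) Not entailed — the narrative places the writing before the repairing, not after.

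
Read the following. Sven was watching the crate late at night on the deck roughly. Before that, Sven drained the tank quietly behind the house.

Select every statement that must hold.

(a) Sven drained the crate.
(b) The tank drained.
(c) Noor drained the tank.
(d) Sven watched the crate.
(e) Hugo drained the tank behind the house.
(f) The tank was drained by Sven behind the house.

(a) Not entailed — Sven drained the tank, not the crate; the crate belongs to the watching event.
(b) Entailed — 'Sven drained the tank' is causative; it entails the inchoative 'the tank drained'.
(c) Not entailed — the passage has Sven draining the tank, not Noor.
(d) Entailed — 'watch' is an activity; 'was watching' entails that some watching happened, so 'watched' holds.
(e) Not entailed — the passage has Sven draining the tank, not Hugo.
(f) Entailed — dropping 'quietly' leaves a sub-description the original still satisfies.

(b), (d), (f)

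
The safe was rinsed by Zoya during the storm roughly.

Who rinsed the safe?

Zoya

'Zoya' marks the agent of the rinsing event.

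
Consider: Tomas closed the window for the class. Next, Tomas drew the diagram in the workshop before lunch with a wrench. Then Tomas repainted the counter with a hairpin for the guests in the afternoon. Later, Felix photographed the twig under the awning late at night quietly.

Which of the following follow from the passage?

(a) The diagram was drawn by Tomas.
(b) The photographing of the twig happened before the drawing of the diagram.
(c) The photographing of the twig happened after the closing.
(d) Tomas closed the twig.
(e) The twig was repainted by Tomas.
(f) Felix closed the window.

(a) Entailed — the original entails any weakening of itself; this just drops 'in the workshop', 'before lunch', 'with a wrench'.
(b) Not entailed — the narrative places the drawing before the photographing, not after.
(c) Entailed — the narrative places the closing before the photographing.
(d) Not entailed — Tomas closed the window, not the twig; the twig belongs to the photographing event.
(e) Not entailed — Tomas repainted the counter, not the twig; the twig belongs to the photographing event.
(f) Not entailed — the passage has Tomas closing the window, not Felix.

(a), (c)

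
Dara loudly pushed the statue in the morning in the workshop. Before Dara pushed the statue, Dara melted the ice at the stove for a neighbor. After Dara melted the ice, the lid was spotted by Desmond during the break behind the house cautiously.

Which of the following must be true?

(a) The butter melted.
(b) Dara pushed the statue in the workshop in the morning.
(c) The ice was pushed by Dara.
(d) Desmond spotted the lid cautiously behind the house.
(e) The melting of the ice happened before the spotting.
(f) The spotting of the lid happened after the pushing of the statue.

(b), (d), (e)

(a) Not entailed — the ice is what melted, not the butter.
(b) Entailed — every conjunct here is already in the original pushing event.
(c) Not entailed — Dara pushed the statue, not the ice; the ice belongs to the melting event.
(d) Entailed — dropping 'during the break' leaves a sub-description the original still satisfies.
(e) Entailed — the narrative places the melting before the spotting.
(f) Not entailed — the narrative doesn't order the pushing relative to the spotting.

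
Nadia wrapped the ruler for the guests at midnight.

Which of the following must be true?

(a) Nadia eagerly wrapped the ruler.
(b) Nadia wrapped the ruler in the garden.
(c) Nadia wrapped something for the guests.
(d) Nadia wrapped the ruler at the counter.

(c)

(a) Not entailed — 'eagerly' adds information not in the original event.
(b) Not entailed — 'in the garden' adds information not in the original event.
(c) Entailed — this follows by dropping conjuncts from the wrapping event's description.
(d) Not entailed — 'at the counter' adds information not in the original event.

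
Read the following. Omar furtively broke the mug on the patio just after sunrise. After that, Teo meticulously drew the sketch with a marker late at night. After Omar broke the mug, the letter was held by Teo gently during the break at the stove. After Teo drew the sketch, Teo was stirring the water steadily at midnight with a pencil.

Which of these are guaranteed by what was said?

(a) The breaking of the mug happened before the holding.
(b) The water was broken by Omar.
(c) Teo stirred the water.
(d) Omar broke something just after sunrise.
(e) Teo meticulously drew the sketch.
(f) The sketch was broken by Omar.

(a) Entailed — the narrative places the breaking before the holding.
(b) Not entailed — Omar broke the mug, not the water; the water belongs to the stirring event.
(c) Entailed — 'stir' is an activity; 'was stirring' entails that some stirring happened, so 'stirred' holds.
(d) Entailed — this follows by dropping conjuncts from the breaking event's description.
(e) Entailed — every conjunct here is already in the original drawing event.
(f) Not entailed — Omar broke the mug, not the sketch; the sketch belongs to the drawing event.

(a), (c), (d), (e)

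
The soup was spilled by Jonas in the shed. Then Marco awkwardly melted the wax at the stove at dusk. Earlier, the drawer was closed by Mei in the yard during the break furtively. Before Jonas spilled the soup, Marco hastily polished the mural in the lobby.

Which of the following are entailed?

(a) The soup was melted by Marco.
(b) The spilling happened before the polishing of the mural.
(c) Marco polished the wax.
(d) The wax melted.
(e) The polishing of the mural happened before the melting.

(a) Not entailed — Marco melted the wax, not the soup; the soup belongs to the spilling event.
(b) Not entailed — the narrative places the polishing before the spilling, not after.
(c) Not entailed — Marco polished the mural, not the wax; the wax belongs to the melting event.
(d) Entailed — 'Marco melted the wax' is causative; it entails the inchoative 'the wax melted'.
(e) Entailed — the narrative places the polishing before the melting.

(d), (e)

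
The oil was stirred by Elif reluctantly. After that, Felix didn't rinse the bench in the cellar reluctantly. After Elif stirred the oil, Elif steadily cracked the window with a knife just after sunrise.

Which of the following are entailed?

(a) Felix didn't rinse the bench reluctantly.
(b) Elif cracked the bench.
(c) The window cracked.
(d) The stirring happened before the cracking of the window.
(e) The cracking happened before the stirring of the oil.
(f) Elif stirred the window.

(a) Not entailed — dropping 'in the cellar' under negation is not valid — the original leaves open that Felix rinsed the bench some other way.
(b) Not entailed — Elif cracked the window, not the bench; the bench belongs to the rinsing event.
(c) Entailed — 'Elif cracked the window' is causative; it entails the inchoative 'the window cracked'.
(d) Entailed — the narrative places the stirring before the cracking.
(e) Not entailed — the narrative places the stirring before the cracking, not after.
(f) Not entailed — Elif stirred the oil, not the window; the window belongs to the cracking event.

(c), (d)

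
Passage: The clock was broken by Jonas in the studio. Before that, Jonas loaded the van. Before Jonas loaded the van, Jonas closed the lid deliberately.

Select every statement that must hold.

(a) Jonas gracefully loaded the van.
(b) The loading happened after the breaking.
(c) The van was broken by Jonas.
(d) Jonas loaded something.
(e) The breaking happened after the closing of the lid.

(a) Not entailed — 'gracefully' adds information not in the original event.
(b) Not entailed — the narrative places the loading before the breaking, not after.
(c) Not entailed — Jonas broke the clock, not the van; the van belongs to the loading event.
(d) Entailed — this follows by dropping conjuncts from the loading event's description.
(e) Entailed — the narrative places the closing before the breaking.

(d), (e)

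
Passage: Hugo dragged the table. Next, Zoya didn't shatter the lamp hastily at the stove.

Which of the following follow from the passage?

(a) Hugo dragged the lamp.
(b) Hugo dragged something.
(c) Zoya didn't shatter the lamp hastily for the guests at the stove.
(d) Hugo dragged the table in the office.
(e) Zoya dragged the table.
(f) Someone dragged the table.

(a) Not entailed — Hugo dragged the table, not the lamp; the lamp belongs to the shattering event.
(b) Entailed — generalizing the patient leaves a sub-description the original still satisfies.
(c) Entailed — under negation, adding a further restriction is entailed: if no such shattering event occurred, none occurred for the guests either.
(d) Not entailed — 'in the office' adds information not in the original event.
(e) Not entailed — the passage has Hugo dragging the table, not Zoya.
(f) Entailed — this follows by dropping conjuncts from the dragging event's description.

(b), (c), (f)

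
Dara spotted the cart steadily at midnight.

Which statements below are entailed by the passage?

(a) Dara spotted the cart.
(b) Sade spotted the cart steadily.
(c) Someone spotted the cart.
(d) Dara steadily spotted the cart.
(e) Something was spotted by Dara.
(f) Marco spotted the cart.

(a) Entailed — dropping 'at midnight', 'steadily' leaves a sub-description the original still satisfies.
(b) Not entailed — the passage has Dara spotting the cart, not Sade.
(c) Entailed — dropping 'at midnight', 'steadily' and generalizing the agent leaves a sub-description the original still satisfies.
(d) Entailed — this follows by dropping conjuncts from the spotting event's description.
(e) Entailed — this follows by dropping conjuncts from the spotting event's description.
(f) Not entailed — the passage has Dara spotting the cart, not Marco.

(a), (c), (d), (e)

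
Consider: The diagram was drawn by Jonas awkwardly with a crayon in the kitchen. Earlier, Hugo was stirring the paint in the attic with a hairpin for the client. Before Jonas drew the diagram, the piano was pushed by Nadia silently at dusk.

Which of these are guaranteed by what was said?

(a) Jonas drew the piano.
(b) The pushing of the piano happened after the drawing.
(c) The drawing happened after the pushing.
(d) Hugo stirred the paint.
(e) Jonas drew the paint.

(c), (d)

(a) Not entailed — Jonas drew the diagram, not the piano; the piano belongs to the pushing event.
(b) Not entailed — the narrative places the pushing before the drawing, not after.
(c) Entailed — the narrative places the pushing before the drawing.
(d) Entailed — 'stir' is an activity; 'was stirring' entails that some stirring happened, so 'stirred' holds.
(e) Not entailed — Jonas drew the diagram, not the paint; the paint belongs to the stirring event.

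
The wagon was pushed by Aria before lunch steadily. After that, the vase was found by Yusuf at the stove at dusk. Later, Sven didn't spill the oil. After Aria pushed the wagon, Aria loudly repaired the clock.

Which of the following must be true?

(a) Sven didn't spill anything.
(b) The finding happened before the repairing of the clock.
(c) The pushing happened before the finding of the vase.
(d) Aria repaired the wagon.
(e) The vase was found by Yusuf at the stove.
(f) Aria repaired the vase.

(c), (e)

(a) Not entailed — the original only denies this specific event; Sven may have spilled something else.
(b) Not entailed — the narrative doesn't order the finding relative to the repairing.
(c) Entailed — the narrative places the pushing before the finding.
(d) Not entailed — Aria repaired the clock, not the wagon; the wagon belongs to the pushing event.
(e) Entailed — dropping 'at dusk' leaves a sub-description the original still satisfies.
(f) Not entailed — Aria repaired the clock, not the vase; the vase belongs to the finding event.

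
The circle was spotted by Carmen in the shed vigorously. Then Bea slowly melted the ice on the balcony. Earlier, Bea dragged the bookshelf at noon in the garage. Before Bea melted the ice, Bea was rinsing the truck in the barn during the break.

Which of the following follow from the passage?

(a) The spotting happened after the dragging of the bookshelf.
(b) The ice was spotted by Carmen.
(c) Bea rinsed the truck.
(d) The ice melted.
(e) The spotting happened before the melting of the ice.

(a) Not entailed — the narrative doesn't order the dragging relative to the spotting.
(b) Not entailed — Carmen spotted the circle, not the ice; the ice belongs to the melting event.
(c) Entailed — 'rinse' is an activity; 'was rinsing' entails that some rinsing happened, so 'rinsed' holds.
(d) Entailed — 'Bea melted the ice' is causative; it entails the inchoative 'the ice melted'.
(e) Entailed — the narrative places the spotting before the melting.

(c), (d), (e)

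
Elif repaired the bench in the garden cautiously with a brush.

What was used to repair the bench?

'with a brush' marks the instrument of the repairing event.

a brush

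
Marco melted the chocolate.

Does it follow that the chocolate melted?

'Marco melted the chocolate' is the causative; it entails the inchoative 'the chocolate melted'.

yes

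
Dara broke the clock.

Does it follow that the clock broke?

yes

'Dara broke the clock' is the causative; it entails the inchoative 'the clock broke'.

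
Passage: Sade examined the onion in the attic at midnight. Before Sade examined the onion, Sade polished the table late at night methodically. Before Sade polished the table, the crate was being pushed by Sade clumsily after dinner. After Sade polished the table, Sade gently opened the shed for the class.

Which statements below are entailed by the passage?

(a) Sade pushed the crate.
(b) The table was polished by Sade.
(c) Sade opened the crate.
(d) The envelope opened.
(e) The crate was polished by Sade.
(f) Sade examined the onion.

(a), (b), (f)

(a) Entailed — 'push' is an activity; 'was pushing' entails that some pushing happened, so 'pushed' holds.
(b) Entailed — the original entails any weakening of itself; this just drops 'methodically', 'late at night'.
(c) Not entailed — Sade opened the shed, not the crate; the crate belongs to the pushing event.
(d) Not entailed — the shed is what opened, not the envelope.
(e) Not entailed — Sade polished the table, not the crate; the crate belongs to the pushing event.
(f) Entailed — the original entails any weakening of itself; this just drops 'at midnight', 'in the attic'.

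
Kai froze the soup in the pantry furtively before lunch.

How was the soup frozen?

'furtively' marks the manner of the freezing event.

furtively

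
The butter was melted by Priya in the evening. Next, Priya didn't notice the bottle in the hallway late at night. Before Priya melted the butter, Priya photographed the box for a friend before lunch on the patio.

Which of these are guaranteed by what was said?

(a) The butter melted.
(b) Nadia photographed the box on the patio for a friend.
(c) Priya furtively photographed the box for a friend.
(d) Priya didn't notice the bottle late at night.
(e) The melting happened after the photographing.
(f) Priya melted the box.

(a) Entailed — 'Priya melted the butter' is causative; it entails the inchoative 'the butter melted'.
(b) Not entailed — the passage has Priya photographing the box, not Nadia.
(c) Not entailed — 'furtively' adds information not in the original event.
(d) Not entailed — dropping 'in the hallway' under negation is not valid — the original leaves open that Priya noticed the bottle some other way.
(e) Entailed — the narrative places the photographing before the melting.
(f) Not entailed — Priya melted the butter, not the box; the box belongs to the photographing event.

(a), (e)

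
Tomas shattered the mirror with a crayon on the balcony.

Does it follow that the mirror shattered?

yes

'Tomas shattered the mirror' is the causative; it entails the inchoative 'the mirror shattered'.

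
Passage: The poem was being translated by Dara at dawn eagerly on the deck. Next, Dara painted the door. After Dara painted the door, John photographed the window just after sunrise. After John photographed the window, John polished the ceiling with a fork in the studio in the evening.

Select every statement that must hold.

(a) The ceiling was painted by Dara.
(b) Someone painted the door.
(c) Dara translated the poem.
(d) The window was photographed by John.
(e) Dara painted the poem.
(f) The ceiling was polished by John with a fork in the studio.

(b), (d), (f)

(a) Not entailed — Dara painted the door, not the ceiling; the ceiling belongs to the polishing event.
(b) Entailed — the original entails any weakening of itself; this just generalizes the agent.
(c) Not entailed — 'was translating' is progressive on an accomplishment; it does not entail the completed 'translated'.
(d) Entailed — the original entails any weakening of itself; this just drops 'just after sunrise'.
(e) Not entailed — Dara painted the door, not the poem; the poem belongs to the translating event.
(f) Entailed — this follows by dropping conjuncts from the polishing event's description.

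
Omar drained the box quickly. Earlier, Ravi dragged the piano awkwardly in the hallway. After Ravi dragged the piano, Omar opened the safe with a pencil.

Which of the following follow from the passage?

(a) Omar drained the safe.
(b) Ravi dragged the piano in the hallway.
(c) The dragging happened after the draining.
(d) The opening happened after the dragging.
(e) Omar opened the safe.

(a) Not entailed — Omar drained the box, not the safe; the safe belongs to the opening event.
(b) Entailed — this follows by dropping conjuncts from the dragging event's description.
(c) Not entailed — the narrative places the dragging before the draining, not after.
(d) Entailed — the narrative places the dragging before the opening.
(e) Entailed — dropping 'with a pencil' leaves a sub-description the original still satisfies.

(b), (d), (e)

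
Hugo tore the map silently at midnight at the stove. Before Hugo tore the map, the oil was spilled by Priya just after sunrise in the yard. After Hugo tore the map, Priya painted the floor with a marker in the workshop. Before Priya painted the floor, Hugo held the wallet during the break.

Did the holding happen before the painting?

The narrative orders the holding before the painting.

yes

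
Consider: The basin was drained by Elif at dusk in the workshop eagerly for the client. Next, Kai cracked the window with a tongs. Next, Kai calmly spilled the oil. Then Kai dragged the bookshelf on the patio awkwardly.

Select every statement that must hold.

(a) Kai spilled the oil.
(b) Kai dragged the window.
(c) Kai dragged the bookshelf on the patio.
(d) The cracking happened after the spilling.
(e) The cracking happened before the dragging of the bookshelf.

(a) Entailed — this follows by dropping conjuncts from the spilling event's description.
(b) Not entailed — Kai dragged the bookshelf, not the window; the window belongs to the cracking event.
(c) Entailed — the original entails any weakening of itself; this just drops 'awkwardly'.
(d) Not entailed — the narrative places the cracking before the spilling, not after.
(e) Entailed — the narrative places the cracking before the dragging.

(a), (c), (e)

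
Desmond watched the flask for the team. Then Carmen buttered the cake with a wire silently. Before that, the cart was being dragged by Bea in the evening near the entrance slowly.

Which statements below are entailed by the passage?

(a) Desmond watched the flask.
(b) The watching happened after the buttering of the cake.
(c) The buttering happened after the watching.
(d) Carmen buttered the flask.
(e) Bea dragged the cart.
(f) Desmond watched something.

(a), (c), (e), (f)

(a) Entailed — the original entails any weakening of itself; this just drops 'for the team'.
(b) Not entailed — the narrative places the watching before the buttering, not after.
(c) Entailed — the narrative places the watching before the buttering.
(d) Not entailed — Carmen buttered the cake, not the flask; the flask belongs to the watching event.
(e) Entailed — 'drag' is an activity; 'was dragging' entails that some dragging happened, so 'dragged' holds.
(f) Entailed — this follows by dropping conjuncts from the watching event's description.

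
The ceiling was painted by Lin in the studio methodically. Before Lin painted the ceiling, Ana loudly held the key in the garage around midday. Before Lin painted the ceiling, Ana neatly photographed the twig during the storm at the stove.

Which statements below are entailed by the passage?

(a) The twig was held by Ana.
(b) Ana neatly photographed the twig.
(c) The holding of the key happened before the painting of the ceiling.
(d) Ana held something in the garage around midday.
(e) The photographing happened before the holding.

(a) Not entailed — Ana held the key, not the twig; the twig belongs to the photographing event.
(b) Entailed — every conjunct here is already in the original photographing event.
(c) Entailed — the narrative places the holding before the painting.
(d) Entailed — every conjunct here is already in the original holding event.
(e) Not entailed — the narrative doesn't order the photographing relative to the holding.

(b), (c), (d)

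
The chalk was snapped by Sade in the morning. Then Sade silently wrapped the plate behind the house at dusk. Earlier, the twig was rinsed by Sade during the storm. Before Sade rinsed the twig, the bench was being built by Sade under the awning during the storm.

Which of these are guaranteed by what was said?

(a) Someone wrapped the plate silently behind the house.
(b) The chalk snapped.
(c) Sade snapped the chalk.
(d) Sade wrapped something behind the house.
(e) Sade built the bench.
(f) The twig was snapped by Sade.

(a) Entailed — every conjunct here is already in the original wrapping event.
(b) Entailed — 'Sade snapped the chalk' is causative; it entails the inchoative 'the chalk snapped'.
(c) Entailed — this follows by dropping conjuncts from the snapping event's description.
(d) Entailed — the original entails any weakening of itself; this just drops 'silently', 'at dusk' and generalizes the patient.
(e) Not entailed — 'was building' is progressive on an accomplishment; it does not entail the completed 'built'.
(f) Not entailed — Sade snapped the chalk, not the twig; the twig belongs to the rinsing event.

(a), (b), (c), (d)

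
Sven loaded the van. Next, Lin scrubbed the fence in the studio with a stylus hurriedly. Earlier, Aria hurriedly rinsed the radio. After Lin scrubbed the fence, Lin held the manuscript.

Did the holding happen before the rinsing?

The narrative orders the rinsing before the holding.

no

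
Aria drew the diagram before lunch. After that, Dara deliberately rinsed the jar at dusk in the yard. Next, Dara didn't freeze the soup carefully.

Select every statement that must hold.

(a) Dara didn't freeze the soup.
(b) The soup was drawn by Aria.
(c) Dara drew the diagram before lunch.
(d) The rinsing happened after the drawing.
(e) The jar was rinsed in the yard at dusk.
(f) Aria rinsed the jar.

(d), (e)

(a) Not entailed — dropping 'carefully' under negation is not valid — the original leaves open that Dara froze the soup some other way.
(b) Not entailed — Aria drew the diagram, not the soup; the soup belongs to the freezing event.
(c) Not entailed — the passage has Aria drawing the diagram, not Dara.
(d) Entailed — the narrative places the drawing before the rinsing.
(e) Entailed — every conjunct here is already in the original rinsing event.
(f) Not entailed — the passage has Dara rinsing the jar, not Aria.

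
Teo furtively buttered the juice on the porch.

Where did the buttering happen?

'on the porch' marks the location of the buttering event.

on the porch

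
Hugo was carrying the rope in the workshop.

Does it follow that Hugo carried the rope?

'carry' is atelic; if Hugo was carrying the rope, then Hugo carried the rope (for some time).

yes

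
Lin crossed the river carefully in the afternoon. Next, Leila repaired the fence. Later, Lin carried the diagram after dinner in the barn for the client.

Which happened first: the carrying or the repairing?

The connectives place the repairing before the carrying.

the repairing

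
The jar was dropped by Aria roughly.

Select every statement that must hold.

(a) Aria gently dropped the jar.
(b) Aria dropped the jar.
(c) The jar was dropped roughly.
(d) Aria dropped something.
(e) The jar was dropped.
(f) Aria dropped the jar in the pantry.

(b), (c), (d), (e)

(a) Not entailed — 'gently' adds a manner not in (and inconsistent with) the original.
(b) Entailed — this follows by dropping conjuncts from the dropping event's description.
(c) Entailed — generalizing the agent leaves a sub-description the original still satisfies.
(d) Entailed — this follows by dropping conjuncts from the dropping event's description.
(e) Entailed — this follows by dropping conjuncts from the dropping event's description.
(f) Not entailed — 'in the pantry' adds information not in the original event.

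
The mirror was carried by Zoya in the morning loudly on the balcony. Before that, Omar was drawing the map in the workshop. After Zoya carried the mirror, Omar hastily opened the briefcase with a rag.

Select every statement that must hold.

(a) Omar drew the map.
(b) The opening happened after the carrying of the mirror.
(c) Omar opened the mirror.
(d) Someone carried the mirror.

(a) Not entailed — 'was drawing' is progressive on an accomplishment; it does not entail the completed 'drew'.
(b) Entailed — the narrative places the carrying before the opening.
(c) Not entailed — Omar opened the briefcase, not the mirror; the mirror belongs to the carrying event.
(d) Entailed — this follows by dropping conjuncts from the carrying event's description.

(b), (d)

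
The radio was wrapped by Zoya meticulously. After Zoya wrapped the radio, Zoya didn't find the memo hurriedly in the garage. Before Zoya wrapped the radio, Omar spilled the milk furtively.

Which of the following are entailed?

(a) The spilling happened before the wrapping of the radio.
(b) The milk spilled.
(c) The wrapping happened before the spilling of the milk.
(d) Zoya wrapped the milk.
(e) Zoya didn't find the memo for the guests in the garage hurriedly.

(a), (b), (e)

(a) Entailed — the narrative places the spilling before the wrapping.
(b) Entailed — 'Omar spilled the milk' is causative; it entails the inchoative 'the milk spilled'.
(c) Not entailed — the narrative places the spilling before the wrapping, not after.
(d) Not entailed — Zoya wrapped the radio, not the milk; the milk belongs to the spilling event.
(e) Entailed — under negation, adding a further restriction is entailed: if no such finding event occurred, none occurred for the guests either.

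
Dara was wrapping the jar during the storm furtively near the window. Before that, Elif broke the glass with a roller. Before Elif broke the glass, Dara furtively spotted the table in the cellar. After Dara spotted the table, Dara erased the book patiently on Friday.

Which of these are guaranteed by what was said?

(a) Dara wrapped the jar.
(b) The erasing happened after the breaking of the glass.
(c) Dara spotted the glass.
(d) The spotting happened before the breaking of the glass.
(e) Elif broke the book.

(a) Not entailed — 'was wrapping' is progressive on an accomplishment; it does not entail the completed 'wrapped'.
(b) Not entailed — the narrative doesn't order the breaking relative to the erasing.
(c) Not entailed — Dara spotted the table, not the glass; the glass belongs to the breaking event.
(d) Entailed — the narrative places the spotting before the breaking.
(e) Not entailed — Elif broke the glass, not the book; the book belongs to the erasing event.

(d)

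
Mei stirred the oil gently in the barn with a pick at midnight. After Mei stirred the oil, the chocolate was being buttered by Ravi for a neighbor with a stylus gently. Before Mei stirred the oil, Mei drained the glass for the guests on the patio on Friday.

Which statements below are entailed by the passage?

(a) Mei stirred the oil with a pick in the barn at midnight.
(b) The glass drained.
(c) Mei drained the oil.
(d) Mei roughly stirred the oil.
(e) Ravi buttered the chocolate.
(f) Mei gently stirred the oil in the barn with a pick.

(a) Entailed — the original entails any weakening of itself; this just drops 'gently'.
(b) Entailed — 'Mei drained the glass' is causative; it entails the inchoative 'the glass drained'.
(c) Not entailed — Mei drained the glass, not the oil; the oil belongs to the stirring event.
(d) Not entailed — 'roughly' adds a manner not in (and inconsistent with) the original.
(e) Not entailed — 'was buttering' is progressive on an accomplishment; it does not entail the completed 'buttered'.
(f) Entailed — the original entails any weakening of itself; this just drops 'at midnight'.

(a), (b), (f)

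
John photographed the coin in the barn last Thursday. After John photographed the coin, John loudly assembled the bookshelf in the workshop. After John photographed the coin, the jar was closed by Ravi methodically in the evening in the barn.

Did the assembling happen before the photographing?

no

The narrative orders the photographing before the assembling.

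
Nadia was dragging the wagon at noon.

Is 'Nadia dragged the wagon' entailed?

'drag' is atelic; if Nadia was dragging the wagon, then Nadia dragged the wagon (for some time).

yes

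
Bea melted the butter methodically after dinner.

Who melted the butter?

'Bea' marks the agent of the melting event.

Bea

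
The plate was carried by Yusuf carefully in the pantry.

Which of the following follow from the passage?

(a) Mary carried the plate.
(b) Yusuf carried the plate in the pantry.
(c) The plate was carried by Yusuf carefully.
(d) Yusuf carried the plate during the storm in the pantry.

(b), (c)

(a) Not entailed — the passage has Yusuf carrying the plate, not Mary.
(b) Entailed — dropping 'carefully' leaves a sub-description the original still satisfies.
(c) Entailed — dropping 'in the pantry' leaves a sub-description the original still satisfies.
(d) Not entailed — 'during the storm' adds information not in the original event.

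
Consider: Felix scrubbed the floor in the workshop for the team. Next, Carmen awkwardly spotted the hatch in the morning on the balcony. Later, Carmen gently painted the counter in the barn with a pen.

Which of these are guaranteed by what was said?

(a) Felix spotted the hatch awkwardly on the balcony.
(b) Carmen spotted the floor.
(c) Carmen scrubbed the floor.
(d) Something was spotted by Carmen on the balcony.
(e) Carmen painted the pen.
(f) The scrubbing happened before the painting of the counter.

(d), (f)

(a) Not entailed — the passage has Carmen spotting the hatch, not Felix.
(b) Not entailed — Carmen spotted the hatch, not the floor; the floor belongs to the scrubbing event.
(c) Not entailed — the passage has Felix scrubbing the floor, not Carmen.
(d) Entailed — the original entails any weakening of itself; this just drops 'in the morning', 'awkwardly' and generalizes the patient.
(e) Not entailed — the pen is the instrument, not what was painted.
(f) Entailed — the narrative places the scrubbing before the painting.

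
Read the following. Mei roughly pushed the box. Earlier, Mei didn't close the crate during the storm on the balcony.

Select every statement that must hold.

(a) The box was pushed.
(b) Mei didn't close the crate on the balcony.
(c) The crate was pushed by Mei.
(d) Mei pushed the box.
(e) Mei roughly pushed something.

(a), (d), (e)

(a) Entailed — dropping 'roughly' and generalizing the agent leaves a sub-description the original still satisfies.
(b) Not entailed — dropping 'during the storm' under negation is not valid — the original leaves open that Mei closed the crate some other way.
(c) Not entailed — Mei pushed the box, not the crate; the crate belongs to the closing event.
(d) Entailed — the original entails any weakening of itself; this just drops 'roughly'.
(e) Entailed — the original entails any weakening of itself; this just generalizes the patient.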